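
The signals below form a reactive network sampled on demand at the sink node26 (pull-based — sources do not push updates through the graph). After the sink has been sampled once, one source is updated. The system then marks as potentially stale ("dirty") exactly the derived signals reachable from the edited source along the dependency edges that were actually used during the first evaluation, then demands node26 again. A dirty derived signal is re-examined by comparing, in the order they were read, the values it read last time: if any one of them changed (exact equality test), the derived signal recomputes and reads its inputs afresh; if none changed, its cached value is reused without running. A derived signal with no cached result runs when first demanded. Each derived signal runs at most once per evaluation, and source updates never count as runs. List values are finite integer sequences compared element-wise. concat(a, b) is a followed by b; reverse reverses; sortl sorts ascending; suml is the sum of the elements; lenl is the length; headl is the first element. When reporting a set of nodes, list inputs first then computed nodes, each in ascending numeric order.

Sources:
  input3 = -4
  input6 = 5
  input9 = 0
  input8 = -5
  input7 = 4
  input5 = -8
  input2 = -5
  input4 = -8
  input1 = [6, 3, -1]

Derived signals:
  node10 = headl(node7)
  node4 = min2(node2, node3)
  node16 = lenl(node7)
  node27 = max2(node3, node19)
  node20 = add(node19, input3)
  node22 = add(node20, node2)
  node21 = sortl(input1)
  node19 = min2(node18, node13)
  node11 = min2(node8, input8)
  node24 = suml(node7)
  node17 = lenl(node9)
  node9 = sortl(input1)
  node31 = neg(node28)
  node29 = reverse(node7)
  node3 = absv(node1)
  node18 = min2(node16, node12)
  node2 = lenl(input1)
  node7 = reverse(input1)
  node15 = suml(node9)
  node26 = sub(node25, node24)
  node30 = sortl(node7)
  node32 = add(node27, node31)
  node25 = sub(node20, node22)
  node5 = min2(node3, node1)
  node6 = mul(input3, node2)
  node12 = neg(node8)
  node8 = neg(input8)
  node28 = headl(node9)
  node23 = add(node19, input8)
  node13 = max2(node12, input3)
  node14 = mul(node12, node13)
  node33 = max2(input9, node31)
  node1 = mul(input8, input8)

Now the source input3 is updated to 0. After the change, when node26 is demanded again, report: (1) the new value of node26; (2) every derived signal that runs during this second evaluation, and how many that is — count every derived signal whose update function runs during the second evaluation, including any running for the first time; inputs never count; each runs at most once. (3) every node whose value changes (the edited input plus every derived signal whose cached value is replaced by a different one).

Initial pass — values computed on the first demand:
  node2 = lenl([6, 3, -1]) = 3
  node7 = reverse([6, 3, -1]) = [-1, 3, 6]
  node8 = neg(-5) = 5
  node12 = neg(5) = -5
  node13 = max2(-5, -4) = -4
  node16 = lenl([-1, 3, 6]) = 3
  node18 = min2(3, -5) = -5
  node19 = min2(-5, -4) = -5
  node20 = add(-5, -4) = -9
  node22 = add(-9, 3) = -6
  node24 = suml([-1, 3, 6]) = 8
  node25 = sub(-9, -6) = -3
  node26 = sub(-3, 8) = -11

Second demand — change propagation:
  node13: re-runs because input3 -4->0; new result 0.
  node19: re-runs because node13 -4->0; new result -5 (unchanged).
  node20: re-runs because input3 -4->0; new result -5.
  node22: re-runs because node20 -9->-5; new result -2.
  node25: re-runs because node20 -9->-5; node22 -6->-2; new result -3 (unchanged).
  node26: re-examined; everything it read last time is the same (node25 unchanged, node24 unchanged) — cache -11 kept, no run.

The important point: at node26 every value read last time is unchanged, so the dirty flag clears without a run.

node26 now evaluates to -11.
Run set: node13, node19, node20, node22, node25 (5 run).
Changed values: input3, node13, node20, node22.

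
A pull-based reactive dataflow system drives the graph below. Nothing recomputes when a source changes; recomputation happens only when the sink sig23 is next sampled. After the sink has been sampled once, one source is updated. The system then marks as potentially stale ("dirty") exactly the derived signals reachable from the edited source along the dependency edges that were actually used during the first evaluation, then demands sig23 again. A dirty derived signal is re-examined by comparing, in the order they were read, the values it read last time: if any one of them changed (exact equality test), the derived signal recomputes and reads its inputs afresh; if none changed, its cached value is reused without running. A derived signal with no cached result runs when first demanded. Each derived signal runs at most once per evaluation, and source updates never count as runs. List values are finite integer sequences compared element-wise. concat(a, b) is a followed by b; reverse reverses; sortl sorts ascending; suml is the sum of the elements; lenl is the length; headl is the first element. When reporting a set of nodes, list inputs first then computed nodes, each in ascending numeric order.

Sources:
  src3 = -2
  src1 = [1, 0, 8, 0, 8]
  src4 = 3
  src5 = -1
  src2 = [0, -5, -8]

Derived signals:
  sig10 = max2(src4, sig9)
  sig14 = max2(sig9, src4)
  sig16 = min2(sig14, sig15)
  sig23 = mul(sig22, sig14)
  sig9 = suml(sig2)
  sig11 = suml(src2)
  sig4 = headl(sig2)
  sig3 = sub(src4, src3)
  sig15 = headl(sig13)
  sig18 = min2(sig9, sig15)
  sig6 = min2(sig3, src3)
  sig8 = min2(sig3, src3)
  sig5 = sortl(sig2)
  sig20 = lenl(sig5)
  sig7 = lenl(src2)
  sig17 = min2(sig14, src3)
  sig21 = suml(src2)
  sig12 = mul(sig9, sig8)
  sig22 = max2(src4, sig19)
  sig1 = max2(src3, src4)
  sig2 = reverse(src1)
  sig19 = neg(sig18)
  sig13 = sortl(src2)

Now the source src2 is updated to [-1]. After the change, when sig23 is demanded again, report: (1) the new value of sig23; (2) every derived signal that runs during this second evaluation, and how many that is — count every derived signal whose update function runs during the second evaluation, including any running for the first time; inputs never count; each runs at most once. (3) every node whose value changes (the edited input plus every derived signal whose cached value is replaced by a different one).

New value of sig23: 51.
Derived signals that run: sig13, sig15, sig18, sig19, sig22, sig23 — 6 in total.
Values that change: src2, sig13, sig15, sig18, sig19, sig22, sig23.

First evaluation (everything demanded from the output):
  sig2 = reverse([1, 0, 8, 0, 8]) = [8, 0, 8, 0, 1]
  sig9 = suml([8, 0, 8, 0, 1]) = 17
  sig13 = sortl([0, -5, -8]) = [-8, -5, 0]
  sig14 = max2(17, 3) = 17
  sig15 = headl([-8, -5, 0]) = -8
  sig18 = min2(17, -8) = -8
  sig19 = neg(-8) = 8
  sig22 = max2(3, 8) = 8
  sig23 = mul(8, 17) = 136

Propagation after the edit:
  sig13: runs — src2 [0, -5, -8]->[-1]; result [-1].
  sig15: runs — sig13 [-8, -5, 0]->[-1]; result -1.
  sig18: runs — sig15 -8->-1; result -1.
  sig19: runs — sig18 -8->-1; result 1.
  sig22: runs — sig19 8->1; result 3.
  sig23: runs — sig22 8->3; result 51.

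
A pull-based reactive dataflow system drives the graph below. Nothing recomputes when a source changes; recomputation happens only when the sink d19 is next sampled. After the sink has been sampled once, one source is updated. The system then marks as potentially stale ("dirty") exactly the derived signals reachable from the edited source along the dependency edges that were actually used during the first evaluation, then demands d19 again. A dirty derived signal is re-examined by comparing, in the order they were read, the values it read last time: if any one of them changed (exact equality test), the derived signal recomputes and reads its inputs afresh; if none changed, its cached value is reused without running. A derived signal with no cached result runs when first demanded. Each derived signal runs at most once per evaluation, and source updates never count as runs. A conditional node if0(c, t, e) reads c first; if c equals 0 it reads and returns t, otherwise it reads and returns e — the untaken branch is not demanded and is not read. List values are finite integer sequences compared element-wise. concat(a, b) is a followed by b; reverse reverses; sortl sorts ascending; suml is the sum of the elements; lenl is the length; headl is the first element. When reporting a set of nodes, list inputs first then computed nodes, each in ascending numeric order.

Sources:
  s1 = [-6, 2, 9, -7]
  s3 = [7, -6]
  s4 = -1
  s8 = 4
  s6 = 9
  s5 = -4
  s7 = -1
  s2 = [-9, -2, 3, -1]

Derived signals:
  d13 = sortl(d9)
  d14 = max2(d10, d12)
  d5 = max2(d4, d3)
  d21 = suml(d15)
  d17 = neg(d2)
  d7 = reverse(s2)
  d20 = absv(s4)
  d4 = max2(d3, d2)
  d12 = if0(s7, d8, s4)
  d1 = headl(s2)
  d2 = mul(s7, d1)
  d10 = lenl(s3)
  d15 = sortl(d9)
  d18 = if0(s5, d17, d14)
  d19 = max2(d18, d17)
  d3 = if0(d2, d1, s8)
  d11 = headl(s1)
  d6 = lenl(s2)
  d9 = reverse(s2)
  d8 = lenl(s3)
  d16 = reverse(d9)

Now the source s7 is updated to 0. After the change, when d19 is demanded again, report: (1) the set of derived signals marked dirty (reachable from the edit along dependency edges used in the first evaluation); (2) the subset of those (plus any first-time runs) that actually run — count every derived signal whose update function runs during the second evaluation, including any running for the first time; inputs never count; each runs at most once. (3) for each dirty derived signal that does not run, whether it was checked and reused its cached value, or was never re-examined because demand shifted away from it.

Marked dirty: d2, d12, d14, d17, d18, d19.
Derived signals that run: d2, d8, d12, d14, d17, d19 — 6 in total.
Checked but reused from cache: d18.
Key observation: a condition flipped, so demand reaches new nodes — d8 runs for the first time.

First evaluation (everything demanded from the output):
  d1 = headl([-9, -2, 3, -1]) = -9
  d2 = mul(-1, -9) = 9
  d10 = lenl([7, -6]) = 2
  d12 = if0(s7=-1 -> else branch s4) = -1
  d14 = max2(2, -1) = 2
  d17 = neg(9) = -9
  d18 = if0(s5=-4 -> else branch d14) = 2
  d19 = max2(2, -9) = 2

Propagation after the edit:
  d2: runs — s7 -1->0; result 0.
  d8: demanded for the first time — runs, produces 2.
  d12: runs — s7 -1->0; result 2.
  d14: runs — d12 -1->2; result 2 (same value as before).
  d17: runs — d2 9->0; result 0.
  d18: checked — values it read are unchanged (s5 unchanged, d14 unchanged); reused cached 2 without running.
  d19: runs — d17 -9->0; result 2 (same value as before).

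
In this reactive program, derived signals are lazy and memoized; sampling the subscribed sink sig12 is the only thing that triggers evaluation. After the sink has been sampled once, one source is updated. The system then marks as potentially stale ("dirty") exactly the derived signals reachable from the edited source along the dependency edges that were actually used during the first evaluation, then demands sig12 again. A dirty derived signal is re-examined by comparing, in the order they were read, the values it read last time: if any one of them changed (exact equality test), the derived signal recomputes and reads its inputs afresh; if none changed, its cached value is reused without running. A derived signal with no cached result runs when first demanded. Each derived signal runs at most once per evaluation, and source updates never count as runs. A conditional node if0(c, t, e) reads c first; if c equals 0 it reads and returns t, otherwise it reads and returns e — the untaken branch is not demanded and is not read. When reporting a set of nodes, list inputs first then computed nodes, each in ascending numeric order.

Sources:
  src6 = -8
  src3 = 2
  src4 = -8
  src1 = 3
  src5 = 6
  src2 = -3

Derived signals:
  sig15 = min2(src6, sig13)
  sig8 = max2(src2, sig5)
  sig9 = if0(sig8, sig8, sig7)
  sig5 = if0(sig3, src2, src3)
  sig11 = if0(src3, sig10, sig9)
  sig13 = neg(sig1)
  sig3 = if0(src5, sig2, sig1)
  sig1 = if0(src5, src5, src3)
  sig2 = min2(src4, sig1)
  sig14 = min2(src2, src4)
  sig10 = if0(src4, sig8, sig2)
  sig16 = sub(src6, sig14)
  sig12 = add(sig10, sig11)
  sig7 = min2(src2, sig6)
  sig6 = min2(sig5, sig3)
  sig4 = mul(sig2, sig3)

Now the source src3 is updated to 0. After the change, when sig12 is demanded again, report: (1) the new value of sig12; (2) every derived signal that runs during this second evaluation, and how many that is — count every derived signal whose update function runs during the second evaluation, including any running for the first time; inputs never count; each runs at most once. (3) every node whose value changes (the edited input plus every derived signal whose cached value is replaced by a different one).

Demanding sig12 again yields -16.
4 derived signals run: sig1, sig2, sig11, sig12.
The nodes whose values change: src3, sig1, sig11, sig12.
Note the branch switch — demand abandons sig3, sig5, sig6, sig7, sig8, sig9, which are never re-examined.

First demand of the output computes:
  sig1 = if0(src5=6 -> else branch src3) = 2
  sig2 = min2(-8, 2) = -8
  sig3 = if0(src5=6 -> else branch sig1) = 2
  sig5 = if0(sig3=2 -> else branch src3) = 2
  sig6 = min2(2, 2) = 2
  sig7 = min2(-3, 2) = -3
  sig8 = max2(-3, 2) = 2
  sig9 = if0(sig8=2 -> else branch sig7) = -3
  sig10 = if0(src4=-8 -> else branch sig2) = -8
  sig11 = if0(src3=2 -> else branch sig9) = -3
  sig12 = add(-8, -3) = -11

After the edit, cleaning proceeds:
  sig1: a read changed (src3 2->0) — executes, giving 0.
  sig2: a read changed (sig1 2->0) — executes, giving -8 — identical to its old value.
  sig3: stays stale; no demand reaches it after the flip.
  sig5: stays stale; no demand reaches it after the flip.
  sig6: stays stale; no demand reaches it after the flip.
  sig7: stays stale; no demand reaches it after the flip.
  sig8: stays stale; no demand reaches it after the flip.
  sig9: stays stale; no demand reaches it after the flip.
  sig10: dirty, but its reads are unchanged (src4 unchanged, sig2 unchanged); cached -8 stands.
  sig11: a read changed (src3 2->0) — executes, giving -8.
  sig12: a read changed (sig11 -3->-8) — executes, giving -16.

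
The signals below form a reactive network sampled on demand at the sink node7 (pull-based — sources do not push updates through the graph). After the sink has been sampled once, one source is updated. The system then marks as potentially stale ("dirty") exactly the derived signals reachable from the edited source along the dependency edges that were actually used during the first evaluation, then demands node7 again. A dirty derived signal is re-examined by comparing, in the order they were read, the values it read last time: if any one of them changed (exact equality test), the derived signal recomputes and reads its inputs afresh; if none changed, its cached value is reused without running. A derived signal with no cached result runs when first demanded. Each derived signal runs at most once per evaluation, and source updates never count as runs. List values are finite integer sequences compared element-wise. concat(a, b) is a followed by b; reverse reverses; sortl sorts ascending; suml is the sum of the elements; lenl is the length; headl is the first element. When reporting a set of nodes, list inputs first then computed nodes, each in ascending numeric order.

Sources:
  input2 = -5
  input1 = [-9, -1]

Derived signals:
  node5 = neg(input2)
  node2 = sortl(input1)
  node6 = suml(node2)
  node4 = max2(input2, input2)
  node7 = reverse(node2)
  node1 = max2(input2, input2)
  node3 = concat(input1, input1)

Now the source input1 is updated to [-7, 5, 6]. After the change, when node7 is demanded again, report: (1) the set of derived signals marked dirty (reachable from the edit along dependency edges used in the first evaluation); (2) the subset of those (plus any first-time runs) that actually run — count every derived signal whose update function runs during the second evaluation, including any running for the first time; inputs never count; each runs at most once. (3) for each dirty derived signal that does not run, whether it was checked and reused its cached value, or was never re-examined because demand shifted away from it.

Initial pass — values computed on the first demand:
  node2 = sortl([-9, -1]) = [-9, -1]
  node7 = reverse([-9, -1]) = [-1, -9]

Second demand — change propagation:
  node2: re-runs because input1 [-9, -1]->[-7, 5, 6]; new result [-7, 5, 6].
  node7: re-runs because node2 [-9, -1]->[-7, 5, 6]; new result [6, 5, -7].

Dirty set: node2, node7.
Run set: node2, node7 (2 run).
All dirty derived signals ended up running.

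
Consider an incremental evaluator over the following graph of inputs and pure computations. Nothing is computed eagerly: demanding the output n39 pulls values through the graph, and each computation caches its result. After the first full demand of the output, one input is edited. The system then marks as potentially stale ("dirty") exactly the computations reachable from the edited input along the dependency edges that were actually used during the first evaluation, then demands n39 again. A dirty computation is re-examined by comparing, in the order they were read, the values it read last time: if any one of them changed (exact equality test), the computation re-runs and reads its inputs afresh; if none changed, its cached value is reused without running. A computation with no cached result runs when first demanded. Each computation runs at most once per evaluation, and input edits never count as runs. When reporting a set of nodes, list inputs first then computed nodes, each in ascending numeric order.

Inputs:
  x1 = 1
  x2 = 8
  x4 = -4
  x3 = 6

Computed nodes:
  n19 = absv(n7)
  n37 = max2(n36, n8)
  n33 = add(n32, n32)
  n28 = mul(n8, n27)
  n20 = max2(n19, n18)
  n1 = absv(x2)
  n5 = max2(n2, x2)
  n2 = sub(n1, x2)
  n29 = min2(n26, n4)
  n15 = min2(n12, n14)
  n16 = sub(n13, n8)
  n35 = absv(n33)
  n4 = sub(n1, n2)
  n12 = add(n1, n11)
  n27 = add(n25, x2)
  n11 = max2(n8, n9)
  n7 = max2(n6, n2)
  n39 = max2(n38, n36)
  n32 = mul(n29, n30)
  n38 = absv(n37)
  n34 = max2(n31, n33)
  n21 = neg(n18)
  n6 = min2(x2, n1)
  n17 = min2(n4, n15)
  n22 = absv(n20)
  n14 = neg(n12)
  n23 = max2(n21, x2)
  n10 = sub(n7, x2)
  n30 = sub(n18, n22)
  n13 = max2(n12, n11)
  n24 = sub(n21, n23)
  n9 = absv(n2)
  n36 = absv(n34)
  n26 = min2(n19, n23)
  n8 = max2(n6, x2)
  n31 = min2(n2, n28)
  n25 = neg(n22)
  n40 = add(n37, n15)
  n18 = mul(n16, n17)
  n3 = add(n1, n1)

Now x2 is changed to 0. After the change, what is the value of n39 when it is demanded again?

n39 now evaluates to 0.
The important point: at n9 every value read last time is unchanged, so the dirty flag clears without a run.

Initial pass — values computed on the first demand:
  n1 = absv(8) = 8
  n2 = sub(8, 8) = 0
  n4 = sub(8, 0) = 8
  n6 = min2(8, 8) = 8
  n7 = max2(8, 0) = 8
  n8 = max2(8, 8) = 8
  n9 = absv(0) = 0
  n11 = max2(8, 0) = 8
  n12 = add(8, 8) = 16
  n13 = max2(16, 8) = 16
  n14 = neg(16) = -16
  n15 = min2(16, -16) = -16
  n16 = sub(16, 8) = 8
  n17 = min2(8, -16) = -16
  n18 = mul(8, -16) = -128
  n19 = absv(8) = 8
  n20 = max2(8, -128) = 8
  n21 = neg(-128) = 128
  n22 = absv(8) = 8
  n23 = max2(128, 8) = 128
  n25 = neg(8) = -8
  n26 = min2(8, 128) = 8
  n27 = add(-8, 8) = 0
  n28 = mul(8, 0) = 0
  n29 = min2(8, 8) = 8
  n30 = sub(-128, 8) = -136
  n31 = min2(0, 0) = 0
  n32 = mul(8, -136) = -1088
  n33 = add(-1088, -1088) = -2176
  n34 = max2(0, -2176) = 0
  n36 = absv(0) = 0
  n37 = max2(0, 8) = 8
  n38 = absv(8) = 8
  n39 = max2(8, 0) = 8

Second demand — change propagation:
  n1: re-runs because x2 8->0; new result 0.
  n2: re-runs because n1 8->0; x2 8->0; new result 0 (unchanged).
  n4: re-runs because n1 8->0; new result 0.
  n6: re-runs because x2 8->0; n1 8->0; new result 0.
  n7: re-runs because n6 8->0; new result 0.
  n8: re-runs because n6 8->0; x2 8->0; new result 0.
  n9: re-examined; everything it read last time is the same (n2 unchanged) — cache 0 kept, no run.
  n11: re-runs because n8 8->0; new result 0.
  n12: re-runs because n1 8->0; n11 8->0; new result 0.
  n13: re-runs because n12 16->0; n11 8->0; new result 0.
  n14: re-runs because n12 16->0; new result 0.
  n15: re-runs because n12 16->0; n14 -16->0; new result 0.
  n16: re-runs because n13 16->0; n8 8->0; new result 0.
  n17: re-runs because n4 8->0; n15 -16->0; new result 0.
  n18: re-runs because n16 8->0; n17 -16->0; new result 0.
  n19: re-runs because n7 8->0; new result 0.
  n20: re-runs because n19 8->0; n18 -128->0; new result 0.
  n21: re-runs because n18 -128->0; new result 0.
  n22: re-runs because n20 8->0; new result 0.
  n23: re-runs because n21 128->0; x2 8->0; new result 0.
  n25: re-runs because n22 8->0; new result 0.
  n26: re-runs because n19 8->0; n23 128->0; new result 0.
  n27: re-runs because n25 -8->0; x2 8->0; new result 0 (unchanged).
  n28: re-runs because n8 8->0; new result 0 (unchanged).
  n29: re-runs because n26 8->0; n4 8->0; new result 0.
  n30: re-runs because n18 -128->0; n22 8->0; new result 0.
  n31: re-examined; everything it read last time is the same (n2 unchanged, n28 unchanged) — cache 0 kept, no run.
  n32: re-runs because n29 8->0; n30 -136->0; new result 0.
  n33: re-runs because n32 -1088->0; n32 -1088->0; new result 0.
  n34: re-runs because n33 -2176->0; new result 0 (unchanged).
  n36: re-examined; everything it read last time is the same (n34 unchanged) — cache 0 kept, no run.
  n37: re-runs because n8 8->0; new result 0.
  n38: re-runs because n37 8->0; new result 0.
  n39: re-runs because n38 8->0; new result 0.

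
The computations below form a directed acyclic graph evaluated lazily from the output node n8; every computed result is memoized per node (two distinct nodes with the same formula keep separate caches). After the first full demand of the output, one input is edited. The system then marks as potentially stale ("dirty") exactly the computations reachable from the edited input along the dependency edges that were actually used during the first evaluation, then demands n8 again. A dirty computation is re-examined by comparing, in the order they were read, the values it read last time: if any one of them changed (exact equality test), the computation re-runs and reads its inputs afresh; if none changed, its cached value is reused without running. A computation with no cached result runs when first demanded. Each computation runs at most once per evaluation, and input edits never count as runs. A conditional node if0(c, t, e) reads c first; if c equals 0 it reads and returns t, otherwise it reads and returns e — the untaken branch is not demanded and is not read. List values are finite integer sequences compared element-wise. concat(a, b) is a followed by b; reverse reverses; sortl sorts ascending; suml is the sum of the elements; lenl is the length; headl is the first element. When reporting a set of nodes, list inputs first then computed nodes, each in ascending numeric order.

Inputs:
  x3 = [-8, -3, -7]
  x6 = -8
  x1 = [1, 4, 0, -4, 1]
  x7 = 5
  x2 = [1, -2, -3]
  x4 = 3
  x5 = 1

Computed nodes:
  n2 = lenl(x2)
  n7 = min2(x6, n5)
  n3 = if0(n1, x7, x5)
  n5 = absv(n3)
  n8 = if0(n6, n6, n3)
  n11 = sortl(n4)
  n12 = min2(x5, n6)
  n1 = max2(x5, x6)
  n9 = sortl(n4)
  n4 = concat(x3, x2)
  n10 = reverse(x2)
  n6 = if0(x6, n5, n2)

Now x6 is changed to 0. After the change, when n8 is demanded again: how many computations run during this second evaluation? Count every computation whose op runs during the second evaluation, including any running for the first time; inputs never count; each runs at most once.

First demand of the output computes:
  n1 = max2(1, -8) = 1
  n2 = lenl([1, -2, -3]) = 3
  n3 = if0(n1=1 -> else branch x5) = 1
  n6 = if0(x6=-8 -> else branch n2) = 3
  n8 = if0(n6=3 -> else branch n3) = 1

After the edit, cleaning proceeds:
  n1: a read changed (x6 -8->0) — executes, giving 1 — identical to its old value.
  n3: dirty, but its reads are unchanged (n1 unchanged, x5 unchanged); cached 1 stands.
  n5: had never run; runs now, result 1.
  n6: a read changed (x6 -8->0) — executes, giving 1.
  n8: a read changed (n6 3->1) — executes, giving 1 — identical to its old value.

Note the branch switch — n5 had no cache and runs now for the first time.

4 computations run: n1, n5, n6, n8.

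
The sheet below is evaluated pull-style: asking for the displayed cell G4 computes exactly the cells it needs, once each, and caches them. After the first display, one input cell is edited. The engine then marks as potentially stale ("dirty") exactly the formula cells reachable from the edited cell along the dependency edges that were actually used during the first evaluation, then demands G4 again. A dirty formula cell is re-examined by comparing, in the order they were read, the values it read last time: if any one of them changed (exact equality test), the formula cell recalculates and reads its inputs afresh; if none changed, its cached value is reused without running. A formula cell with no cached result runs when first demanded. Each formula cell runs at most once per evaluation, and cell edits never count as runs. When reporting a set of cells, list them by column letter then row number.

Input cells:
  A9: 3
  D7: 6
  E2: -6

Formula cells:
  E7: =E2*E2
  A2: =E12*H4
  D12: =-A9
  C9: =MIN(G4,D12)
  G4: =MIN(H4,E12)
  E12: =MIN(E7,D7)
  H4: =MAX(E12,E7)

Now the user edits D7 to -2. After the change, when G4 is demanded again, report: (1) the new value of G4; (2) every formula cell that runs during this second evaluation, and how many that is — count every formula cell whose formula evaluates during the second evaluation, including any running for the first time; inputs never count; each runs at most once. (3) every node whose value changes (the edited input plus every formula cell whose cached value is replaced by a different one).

First demand of the output computes:
  E7 = -6 * -6 = 36
  E12 = MIN(36, 6) = 6
  H4 = MAX(6, 36) = 36
  G4 = MIN(36, 6) = 6

After the edit, cleaning proceeds:
  E12: a read changed (D7 6->-2) — executes, giving -2.
  H4: a read changed (E12 6->-2) — executes, giving 36 — identical to its old value.
  G4: a read changed (E12 6->-2) — executes, giving -2.

Demanding G4 again yields -2.
3 formula cells run: E12, G4, H4.
The nodes whose values change: D7, E12, G4.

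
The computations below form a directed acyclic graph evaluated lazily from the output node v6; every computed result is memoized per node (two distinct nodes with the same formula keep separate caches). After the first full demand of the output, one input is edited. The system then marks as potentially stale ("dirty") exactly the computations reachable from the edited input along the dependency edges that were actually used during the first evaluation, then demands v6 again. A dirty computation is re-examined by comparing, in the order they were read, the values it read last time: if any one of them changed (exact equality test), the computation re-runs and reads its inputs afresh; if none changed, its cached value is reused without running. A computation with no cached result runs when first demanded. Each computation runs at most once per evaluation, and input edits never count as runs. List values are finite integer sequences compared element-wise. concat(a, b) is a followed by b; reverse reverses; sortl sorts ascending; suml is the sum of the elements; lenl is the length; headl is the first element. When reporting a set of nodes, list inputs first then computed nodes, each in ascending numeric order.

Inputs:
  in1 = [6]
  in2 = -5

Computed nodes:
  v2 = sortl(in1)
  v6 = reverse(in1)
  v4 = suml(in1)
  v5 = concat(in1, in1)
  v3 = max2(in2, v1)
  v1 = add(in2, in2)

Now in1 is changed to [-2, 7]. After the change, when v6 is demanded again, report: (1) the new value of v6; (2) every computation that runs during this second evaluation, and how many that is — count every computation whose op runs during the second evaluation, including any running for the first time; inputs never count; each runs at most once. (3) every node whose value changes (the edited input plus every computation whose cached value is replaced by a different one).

First demand of the output computes:
  v6 = reverse([6]) = [6]

After the edit, cleaning proceeds:
  v6: a read changed (in1 [6]->[-2, 7]) — executes, giving [7, -2].

Demanding v6 again yields [7, -2].
1 computations run: v6.
The nodes whose values change: in1, v6.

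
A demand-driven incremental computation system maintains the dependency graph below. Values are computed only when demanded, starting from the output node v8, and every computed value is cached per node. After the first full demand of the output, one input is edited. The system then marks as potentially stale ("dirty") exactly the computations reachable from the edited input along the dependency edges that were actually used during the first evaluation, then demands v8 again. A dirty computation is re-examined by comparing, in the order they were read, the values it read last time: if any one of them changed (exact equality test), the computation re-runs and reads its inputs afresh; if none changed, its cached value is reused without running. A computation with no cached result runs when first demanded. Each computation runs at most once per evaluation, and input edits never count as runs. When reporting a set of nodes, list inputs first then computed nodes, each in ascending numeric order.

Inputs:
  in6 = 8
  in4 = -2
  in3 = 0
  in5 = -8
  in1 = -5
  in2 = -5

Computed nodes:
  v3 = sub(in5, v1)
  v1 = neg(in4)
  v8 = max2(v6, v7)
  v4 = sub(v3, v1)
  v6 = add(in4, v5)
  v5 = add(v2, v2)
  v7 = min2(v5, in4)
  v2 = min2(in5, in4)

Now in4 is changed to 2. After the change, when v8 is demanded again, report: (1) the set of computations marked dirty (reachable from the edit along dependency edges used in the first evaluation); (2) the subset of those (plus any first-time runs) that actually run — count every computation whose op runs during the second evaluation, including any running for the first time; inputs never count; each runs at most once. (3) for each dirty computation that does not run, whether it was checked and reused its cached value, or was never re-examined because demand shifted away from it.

Marked dirty: v2, v5, v6, v7, v8.
Computations that run: v2, v6, v7, v8 — 4 in total.
Checked but reused from cache: v5.
Key observation: the cutoff stops propagation at v5 — its inputs' values are unchanged, so it reuses its cache.

First evaluation (everything demanded from the output):
  v2 = min2(-8, -2) = -8
  v5 = add(-8, -8) = -16
  v6 = add(-2, -16) = -18
  v7 = min2(-16, -2) = -16
  v8 = max2(-18, -16) = -16

Propagation after the edit:
  v2: runs — in4 -2->2; result -8 (same value as before).
  v5: checked — values it read are unchanged (v2 unchanged, v2 unchanged); reused cached -16 without running.
  v6: runs — in4 -2->2; result -14.
  v7: runs — in4 -2->2; result -16 (same value as before).
  v8: runs — v6 -18->-14; result -14.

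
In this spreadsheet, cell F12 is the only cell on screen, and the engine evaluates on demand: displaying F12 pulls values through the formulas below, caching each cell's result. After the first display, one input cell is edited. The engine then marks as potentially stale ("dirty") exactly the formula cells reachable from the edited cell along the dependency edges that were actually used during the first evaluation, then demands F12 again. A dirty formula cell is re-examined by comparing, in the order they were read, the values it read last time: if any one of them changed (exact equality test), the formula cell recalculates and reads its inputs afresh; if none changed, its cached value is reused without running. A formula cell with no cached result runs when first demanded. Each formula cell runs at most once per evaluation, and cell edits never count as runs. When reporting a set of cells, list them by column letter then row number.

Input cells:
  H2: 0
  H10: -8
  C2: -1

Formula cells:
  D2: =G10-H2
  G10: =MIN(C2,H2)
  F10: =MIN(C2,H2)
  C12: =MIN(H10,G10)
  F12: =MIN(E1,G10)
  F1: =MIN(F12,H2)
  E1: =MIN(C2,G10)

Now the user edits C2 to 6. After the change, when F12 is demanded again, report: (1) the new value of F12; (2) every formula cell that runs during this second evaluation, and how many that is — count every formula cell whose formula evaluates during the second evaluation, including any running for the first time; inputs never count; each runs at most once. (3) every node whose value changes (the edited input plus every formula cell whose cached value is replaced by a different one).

Initial pass — values computed on the first demand:
  G10 = MIN(-1, 0) = -1
  E1 = MIN(-1, -1) = -1
  F12 = MIN(-1, -1) = -1

Second demand — change propagation:
  G10: re-runs because C2 -1->6; new result 0.
  E1: re-runs because C2 -1->6; G10 -1->0; new result 0.
  F12: re-runs because E1 -1->0; G10 -1->0; new result 0.

F12 now evaluates to 0.
Run set: E1, F12, G10 (3 run).
Changed values: C2, E1, F12, G10.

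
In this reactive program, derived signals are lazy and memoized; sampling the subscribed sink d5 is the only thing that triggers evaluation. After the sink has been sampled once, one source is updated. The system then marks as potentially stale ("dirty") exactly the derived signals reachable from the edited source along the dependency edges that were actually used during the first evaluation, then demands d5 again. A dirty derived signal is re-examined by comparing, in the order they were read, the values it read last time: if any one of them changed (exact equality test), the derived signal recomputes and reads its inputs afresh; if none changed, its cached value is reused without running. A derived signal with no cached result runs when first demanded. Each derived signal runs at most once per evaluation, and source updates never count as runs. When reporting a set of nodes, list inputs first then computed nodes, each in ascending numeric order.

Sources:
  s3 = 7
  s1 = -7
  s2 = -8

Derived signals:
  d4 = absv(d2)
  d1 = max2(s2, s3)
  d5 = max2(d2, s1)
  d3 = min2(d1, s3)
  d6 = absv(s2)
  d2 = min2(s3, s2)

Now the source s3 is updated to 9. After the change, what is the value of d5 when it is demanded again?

Demanding d5 again yields -7.
Note the absorption at d2: it re-runs yet its value is the same, leaving the output's value untouched.

First demand of the output computes:
  d2 = min2(7, -8) = -8
  d5 = max2(-8, -7) = -7

After the edit, cleaning proceeds:
  d2: a read changed (s3 7->9) — executes, giving -8 — identical to its old value.
  d5: dirty, but its reads are unchanged (d2 unchanged, s1 unchanged); cached -7 stands.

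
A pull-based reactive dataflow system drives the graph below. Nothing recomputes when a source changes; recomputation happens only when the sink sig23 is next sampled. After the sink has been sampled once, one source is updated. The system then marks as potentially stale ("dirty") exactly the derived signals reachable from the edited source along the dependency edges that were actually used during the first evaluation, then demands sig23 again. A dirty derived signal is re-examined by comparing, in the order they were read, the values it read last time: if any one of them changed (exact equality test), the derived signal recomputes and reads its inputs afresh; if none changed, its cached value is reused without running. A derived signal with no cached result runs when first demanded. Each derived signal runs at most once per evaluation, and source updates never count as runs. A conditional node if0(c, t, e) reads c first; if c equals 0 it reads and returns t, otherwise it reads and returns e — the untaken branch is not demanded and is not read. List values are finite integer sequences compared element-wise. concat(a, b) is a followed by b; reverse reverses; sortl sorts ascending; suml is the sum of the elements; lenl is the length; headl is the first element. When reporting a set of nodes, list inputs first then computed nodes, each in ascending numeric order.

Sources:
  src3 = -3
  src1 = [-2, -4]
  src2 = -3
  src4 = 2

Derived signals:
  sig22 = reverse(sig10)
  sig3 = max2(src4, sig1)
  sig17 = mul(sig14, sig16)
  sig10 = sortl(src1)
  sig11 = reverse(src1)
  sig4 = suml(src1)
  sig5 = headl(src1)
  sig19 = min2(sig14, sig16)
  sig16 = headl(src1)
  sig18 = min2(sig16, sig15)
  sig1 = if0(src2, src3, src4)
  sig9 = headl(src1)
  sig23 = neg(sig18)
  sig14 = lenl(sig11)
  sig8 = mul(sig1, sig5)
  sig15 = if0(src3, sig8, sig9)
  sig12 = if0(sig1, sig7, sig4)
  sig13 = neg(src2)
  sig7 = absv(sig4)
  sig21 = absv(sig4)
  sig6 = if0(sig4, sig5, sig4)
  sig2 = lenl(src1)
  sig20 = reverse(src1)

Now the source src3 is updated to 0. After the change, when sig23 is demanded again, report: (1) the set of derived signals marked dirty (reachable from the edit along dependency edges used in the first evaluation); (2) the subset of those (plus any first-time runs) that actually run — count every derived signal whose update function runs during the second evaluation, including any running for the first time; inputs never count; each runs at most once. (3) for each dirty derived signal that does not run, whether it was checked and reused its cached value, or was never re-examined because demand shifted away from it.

Marked dirty: sig15, sig18, sig23.
Derived signals that run: sig1, sig5, sig8, sig15, sig18, sig23 — 6 in total.
Every dirty derived signal ran.
Key observation: a condition flipped, so demand reaches new nodes — sig1, sig5, sig8 run for the first time.

First evaluation (everything demanded from the output):
  sig9 = headl([-2, -4]) = -2
  sig15 = if0(src3=-3 -> else branch sig9) = -2
  sig16 = headl([-2, -4]) = -2
  sig18 = min2(-2, -2) = -2
  sig23 = neg(-2) = 2

Propagation after the edit:
  sig1: demanded for the first time — runs, produces 2.
  sig5: demanded for the first time — runs, produces -2.
  sig8: demanded for the first time — runs, produces -4.
  sig15: runs — src3 -3->0; result -4.
  sig18: runs — sig15 -2->-4; result -4.
  sig23: runs — sig18 -2->-4; result 4.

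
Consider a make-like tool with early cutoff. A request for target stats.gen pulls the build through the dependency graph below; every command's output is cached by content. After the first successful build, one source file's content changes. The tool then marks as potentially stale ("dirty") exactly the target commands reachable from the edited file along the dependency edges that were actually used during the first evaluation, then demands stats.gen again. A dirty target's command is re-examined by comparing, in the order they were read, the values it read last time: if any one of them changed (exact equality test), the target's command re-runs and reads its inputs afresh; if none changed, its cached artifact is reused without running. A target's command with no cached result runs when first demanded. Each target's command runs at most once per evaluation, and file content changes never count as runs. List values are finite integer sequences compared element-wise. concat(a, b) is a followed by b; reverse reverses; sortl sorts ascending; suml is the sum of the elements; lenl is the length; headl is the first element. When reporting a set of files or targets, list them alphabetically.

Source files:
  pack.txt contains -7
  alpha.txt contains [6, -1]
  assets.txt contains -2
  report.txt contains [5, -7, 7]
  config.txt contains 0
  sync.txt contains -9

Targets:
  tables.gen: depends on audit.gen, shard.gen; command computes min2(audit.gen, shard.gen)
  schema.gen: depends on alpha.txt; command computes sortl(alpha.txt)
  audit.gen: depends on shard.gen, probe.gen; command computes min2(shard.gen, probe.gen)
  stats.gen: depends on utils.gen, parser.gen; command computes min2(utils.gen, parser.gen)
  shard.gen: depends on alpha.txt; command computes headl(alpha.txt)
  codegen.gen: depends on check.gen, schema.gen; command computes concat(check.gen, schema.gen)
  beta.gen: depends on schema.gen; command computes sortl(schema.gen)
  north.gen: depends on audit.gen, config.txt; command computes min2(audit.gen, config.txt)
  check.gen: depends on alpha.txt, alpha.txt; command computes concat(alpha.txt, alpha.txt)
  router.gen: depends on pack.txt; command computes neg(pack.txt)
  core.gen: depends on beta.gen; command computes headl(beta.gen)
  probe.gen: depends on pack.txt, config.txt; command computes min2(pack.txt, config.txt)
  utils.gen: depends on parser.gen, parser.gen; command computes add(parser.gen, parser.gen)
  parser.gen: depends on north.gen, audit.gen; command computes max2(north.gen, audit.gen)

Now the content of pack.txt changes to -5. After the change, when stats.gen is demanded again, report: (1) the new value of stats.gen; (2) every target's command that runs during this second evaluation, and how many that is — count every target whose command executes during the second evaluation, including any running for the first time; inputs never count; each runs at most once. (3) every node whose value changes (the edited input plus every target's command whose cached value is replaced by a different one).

First demand of the output computes:
  probe.gen = min2(-7, 0) = -7
  shard.gen = headl([6, -1]) = 6
  audit.gen = min2(6, -7) = -7
  north.gen = min2(-7, 0) = -7
  parser.gen = max2(-7, -7) = -7
  utils.gen = add(-7, -7) = -14
  stats.gen = min2(-14, -7) = -14

After the edit, cleaning proceeds:
  probe.gen: a read changed (pack.txt -7->-5) — executes, giving -5.
  audit.gen: a read changed (probe.gen -7->-5) — executes, giving -5.
  north.gen: a read changed (audit.gen -7->-5) — executes, giving -5.
  parser.gen: a read changed (north.gen -7->-5; audit.gen -7->-5) — executes, giving -5.
  utils.gen: a read changed (parser.gen -7->-5; parser.gen -7->-5) — executes, giving -10.
  stats.gen: a read changed (utils.gen -14->-10; parser.gen -7->-5) — executes, giving -10.

Demanding stats.gen again yields -10.
6 target commands run: audit.gen, north.gen, parser.gen, probe.gen, stats.gen, utils.gen.
The nodes whose values change: audit.gen, north.gen, pack.txt, parser.gen, probe.gen, stats.gen, utils.gen.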